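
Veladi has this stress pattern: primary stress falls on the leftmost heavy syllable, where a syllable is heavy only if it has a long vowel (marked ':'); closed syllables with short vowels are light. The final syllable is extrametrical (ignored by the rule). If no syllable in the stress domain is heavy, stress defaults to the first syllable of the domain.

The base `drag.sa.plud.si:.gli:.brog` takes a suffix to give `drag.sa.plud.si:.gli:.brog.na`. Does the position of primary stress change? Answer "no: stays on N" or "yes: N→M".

Base `drag.sa.plud.si:.gli:.brog` (6 syllables):
  The final syllable (6, brog) is extrametrical; the stress domain is syllables 1–5.
  Weights: 1 drag L, 2 sa L, 3 plud L, 4 si: H, 5 gli: H.
  Heavy syllables in the domain: 4, 5. The leftmost is syllable 4 (si:).
  → primary stress on syllable 4.
Suffixed `drag.sa.plud.si:.gli:.brog.na` (7 syllables):
  The final syllable (7, na) is extrametrical; the stress domain is syllables 1–6.
  Weights: 1 drag L, 2 sa L, 3 plud L, 4 si: H, 5 gli: H, 6 brog L.
  Heavy syllables in the domain: 4, 5. The leftmost is syllable 4 (si:).
  → primary stress on syllable 4.

no: stays on 4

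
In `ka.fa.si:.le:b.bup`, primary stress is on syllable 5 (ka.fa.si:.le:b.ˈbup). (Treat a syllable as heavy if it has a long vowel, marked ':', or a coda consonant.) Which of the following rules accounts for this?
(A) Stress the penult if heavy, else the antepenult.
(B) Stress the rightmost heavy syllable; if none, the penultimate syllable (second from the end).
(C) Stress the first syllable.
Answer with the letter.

B

Rule A → syllable 4 (observed: 5).
Rule B → syllable 5 ✓.
Rule C → syllable 1 (observed: 5).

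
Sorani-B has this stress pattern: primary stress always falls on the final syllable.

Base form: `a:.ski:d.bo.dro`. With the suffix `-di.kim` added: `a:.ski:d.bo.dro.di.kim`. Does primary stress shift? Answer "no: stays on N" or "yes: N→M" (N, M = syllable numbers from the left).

yes: 4→6

Base `a:.ski:d.bo.dro` (4 syllables):
  The word has 4 syllables; the final syllable is syllable 4 (dro).
  → primary stress on syllable 4.
Suffixed `a:.ski:d.bo.dro.di.kim` (6 syllables):
  The word has 6 syllables; the final syllable is syllable 6 (kim).
  → primary stress on syllable 6.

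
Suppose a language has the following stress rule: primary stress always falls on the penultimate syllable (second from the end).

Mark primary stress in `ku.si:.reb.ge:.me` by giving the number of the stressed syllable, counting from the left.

4

The word has 5 syllables; the penultimate syllable (second from the end) is syllable 4 (ge:).
Primary stress: syllable 4 → ku.si:.reb.ˈge:.me.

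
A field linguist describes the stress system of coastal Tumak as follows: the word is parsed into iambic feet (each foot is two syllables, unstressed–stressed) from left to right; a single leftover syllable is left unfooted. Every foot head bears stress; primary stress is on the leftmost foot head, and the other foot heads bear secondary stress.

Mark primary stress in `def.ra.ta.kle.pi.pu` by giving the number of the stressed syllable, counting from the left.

2

Parse left to right into iambic (σˈσ) feet: (def.ˈra) (ta.ˈkle) (pi.ˈpu).
Foot heads (stressed positions): 2, 4, 6.
End Rule Leftmost: primary stress on the leftmost head = syllable 2.
Primary stress: syllable 2 → def.ˈra.ta.kle.pi.pu.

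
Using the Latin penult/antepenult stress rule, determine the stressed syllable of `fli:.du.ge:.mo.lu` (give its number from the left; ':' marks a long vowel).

3

Classical Latin: stress the penult if heavy (long vowel or closed), else the antepenult.
Weights: 3 ge: H, 4 mo L, 5 lu L.
The penult (syllable 4, mo) is light, so stress falls on the antepenult (syllable 3, ge:).
Stress on syllable 3: fli:.du.ˈge:.mo.lu.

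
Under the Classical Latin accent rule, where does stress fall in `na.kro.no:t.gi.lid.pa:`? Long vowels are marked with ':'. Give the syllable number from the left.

5

Classical Latin: stress the penult if heavy (long vowel or closed), else the antepenult.
Weights: 4 gi L, 5 lid H, 6 pa: H.
The penult (syllable 5, lid) is heavy, so it takes stress.
Stress on syllable 5: na.kro.no:t.gi.ˈlid.pa:.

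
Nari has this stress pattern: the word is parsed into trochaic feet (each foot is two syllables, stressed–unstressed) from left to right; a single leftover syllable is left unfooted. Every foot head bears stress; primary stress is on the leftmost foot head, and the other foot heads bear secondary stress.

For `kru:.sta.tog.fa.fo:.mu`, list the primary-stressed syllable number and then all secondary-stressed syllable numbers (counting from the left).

primary 1, secondary 3, 5

Parse left to right into trochaic (ˈσσ) feet: (ˈkru:.sta) (ˈtog.fa) (ˈfo:.mu).
Foot heads (stressed positions): 1, 3, 5.
End Rule Leftmost: primary stress on the leftmost head = syllable 1.
Secondary stress on 3, 5: ˈkru:.sta.ˌtog.fa.ˌfo:.mu.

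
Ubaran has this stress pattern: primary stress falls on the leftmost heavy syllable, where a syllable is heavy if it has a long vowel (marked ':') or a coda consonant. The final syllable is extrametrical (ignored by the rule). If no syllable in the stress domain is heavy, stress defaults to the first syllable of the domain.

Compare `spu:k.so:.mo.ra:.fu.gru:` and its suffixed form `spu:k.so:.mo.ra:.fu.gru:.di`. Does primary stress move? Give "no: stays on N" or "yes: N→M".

Base `spu:k.so:.mo.ra:.fu.gru:` (6 syllables):
  The final syllable (6, gru:) is extrametrical; the stress domain is syllables 1–5.
  Weights: 1 spu:k H, 2 so: H, 3 mo L, 4 ra: H, 5 fu L.
  Heavy syllables in the domain: 1, 2, 4. The leftmost is syllable 1 (spu:k).
  → primary stress on syllable 1.
Suffixed `spu:k.so:.mo.ra:.fu.gru:.di` (7 syllables):
  The final syllable (7, di) is extrametrical; the stress domain is syllables 1–6.
  Weights: 1 spu:k H, 2 so: H, 3 mo L, 4 ra: H, 5 fu L, 6 gru: H.
  Heavy syllables in the domain: 1, 2, 4, 6. The leftmost is syllable 1 (spu:k).
  → primary stress on syllable 1.

no: stays on 1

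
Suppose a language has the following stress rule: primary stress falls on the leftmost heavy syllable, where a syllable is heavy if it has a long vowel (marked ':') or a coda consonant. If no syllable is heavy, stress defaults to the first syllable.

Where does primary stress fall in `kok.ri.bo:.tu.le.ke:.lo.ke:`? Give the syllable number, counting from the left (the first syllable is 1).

1

Weights: 1 kok H, 2 ri L, 3 bo: H, 4 tu L, 5 le L, 6 ke: H, 7 lo L, 8 ke: H.
Heavy syllables in the domain: 1, 3, 6, 8. The leftmost is syllable 1 (kok).
Primary stress: syllable 1 → ˈkok.ri.bo:.tu.le.ke:.lo.ke:.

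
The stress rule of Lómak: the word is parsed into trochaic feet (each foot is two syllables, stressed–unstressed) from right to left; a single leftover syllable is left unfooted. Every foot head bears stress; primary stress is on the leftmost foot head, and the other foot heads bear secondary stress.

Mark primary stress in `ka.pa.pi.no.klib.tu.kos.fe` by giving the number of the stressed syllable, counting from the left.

1

Parse right to left into trochaic (ˈσσ) feet: (ˈka.pa) (ˈpi.no) (ˈklib.tu) (ˈkos.fe).
Foot heads (stressed positions): 1, 3, 5, 7.
End Rule Leftmost: primary stress on the leftmost head = syllable 1.
Primary stress: syllable 1 → ˈka.pa.pi.no.klib.tu.kos.fe.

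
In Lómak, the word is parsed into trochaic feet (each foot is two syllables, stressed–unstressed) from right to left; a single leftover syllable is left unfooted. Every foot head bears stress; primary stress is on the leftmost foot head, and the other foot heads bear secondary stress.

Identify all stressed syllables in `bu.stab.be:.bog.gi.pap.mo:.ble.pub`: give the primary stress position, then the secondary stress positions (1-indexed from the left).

Parse right to left into trochaic (ˈσσ) feet: bu (ˈstab.be:) (ˈbog.gi) (ˈpap.mo:) (ˈble.pub). Syllable 1 is left unfooted.
Foot heads (stressed positions): 2, 4, 6, 8.
End Rule Leftmost: primary stress on the leftmost head = syllable 2.
Secondary stress on 4, 6, 8: bu.ˈstab.be:.ˌbog.gi.ˌpap.mo:.ˌble.pub.

primary 2, secondary 4, 6, 8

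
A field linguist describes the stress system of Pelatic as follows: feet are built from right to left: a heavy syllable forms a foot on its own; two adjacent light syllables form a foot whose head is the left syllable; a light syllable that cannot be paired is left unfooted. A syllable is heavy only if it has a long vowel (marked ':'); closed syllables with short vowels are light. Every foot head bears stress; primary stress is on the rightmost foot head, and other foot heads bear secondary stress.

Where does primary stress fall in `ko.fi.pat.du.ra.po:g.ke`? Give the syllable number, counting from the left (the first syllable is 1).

Weights: 1 ko L, 2 fi L, 3 pat L, 4 du L, 5 ra L, 6 po:g H, 7 ke L.
Parse right to left (heavy = foot alone; LL = one foot; stranded L unfooted): ko (ˈfi.pat) (ˈdu.ra) (ˈpo:g) ke.
Foot heads: 2, 4, 6.
Primary stress on the rightmost head = syllable 6.
Primary stress: syllable 6 → ko.fi.pat.du.ra.ˈpo:g.ke.

6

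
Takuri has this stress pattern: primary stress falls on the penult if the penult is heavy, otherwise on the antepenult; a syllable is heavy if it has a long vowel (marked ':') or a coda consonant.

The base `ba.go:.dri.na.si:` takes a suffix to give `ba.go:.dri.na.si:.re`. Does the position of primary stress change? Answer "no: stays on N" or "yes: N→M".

Base `ba.go:.dri.na.si:` (5 syllables):
  Weights: 3 dri L, 4 na L, 5 si: H.
  The penult (syllable 4, na) is light, so stress falls on the antepenult (syllable 3, dri).
  → primary stress on syllable 3.
Suffixed `ba.go:.dri.na.si:.re` (6 syllables):
  Weights: 4 na L, 5 si: H, 6 re L.
  The penult (syllable 5, si:) is heavy, so it takes stress.
  → primary stress on syllable 5.

yes: 3→5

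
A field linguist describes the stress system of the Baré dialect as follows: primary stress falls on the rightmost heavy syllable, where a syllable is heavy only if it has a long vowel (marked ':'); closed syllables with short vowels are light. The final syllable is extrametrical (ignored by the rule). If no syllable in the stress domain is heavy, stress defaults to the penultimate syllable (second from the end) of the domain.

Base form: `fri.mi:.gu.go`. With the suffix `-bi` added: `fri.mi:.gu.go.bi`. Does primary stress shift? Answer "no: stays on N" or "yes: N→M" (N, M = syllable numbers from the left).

no: stays on 2

Base `fri.mi:.gu.go` (4 syllables):
  The final syllable (4, go) is extrametrical; the stress domain is syllables 1–3.
  Weights: 1 fri L, 2 mi: H, 3 gu L.
  Heavy syllables in the domain: 2. The rightmost is syllable 2 (mi:).
  → primary stress on syllable 2.
Suffixed `fri.mi:.gu.go.bi` (5 syllables):
  The final syllable (5, bi) is extrametrical; the stress domain is syllables 1–4.
  Weights: 1 fri L, 2 mi: H, 3 gu L, 4 go L.
  Heavy syllables in the domain: 2. The rightmost is syllable 2 (mi:).
  → primary stress on syllable 2.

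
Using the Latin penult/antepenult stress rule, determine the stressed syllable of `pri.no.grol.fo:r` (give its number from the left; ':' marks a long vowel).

Classical Latin: stress the penult if heavy (long vowel or closed), else the antepenult.
Weights: 2 no L, 3 grol H, 4 fo:r H.
The penult (syllable 3, grol) is heavy, so it takes stress.
Stress on syllable 3: pri.no.ˈgrol.fo:r.

3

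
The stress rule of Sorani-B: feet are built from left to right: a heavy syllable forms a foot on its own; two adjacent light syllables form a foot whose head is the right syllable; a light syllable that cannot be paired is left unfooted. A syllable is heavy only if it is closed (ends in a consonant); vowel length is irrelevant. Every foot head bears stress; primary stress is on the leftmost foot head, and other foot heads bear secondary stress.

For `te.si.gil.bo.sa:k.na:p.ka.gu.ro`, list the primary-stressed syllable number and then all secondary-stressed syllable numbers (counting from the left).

primary 2, secondary 3, 5, 6, 8

Weights: 1 te L, 2 si L, 3 gil H, 4 bo L, 5 sa:k H, 6 na:p H, 7 ka L, 8 gu L, 9 ro L.
Parse left to right (heavy = foot alone; LL = one foot; stranded L unfooted): (te.ˈsi) (ˈgil) bo (ˈsa:k) (ˈna:p) (ka.ˈgu) ro.
Foot heads: 2, 3, 5, 6, 8.
Primary stress on the leftmost head = syllable 2.
Secondary stress on 3, 5, 6, 8: te.ˈsi.ˌgil.bo.ˌsa:k.ˌna:p.ka.ˌgu.ro.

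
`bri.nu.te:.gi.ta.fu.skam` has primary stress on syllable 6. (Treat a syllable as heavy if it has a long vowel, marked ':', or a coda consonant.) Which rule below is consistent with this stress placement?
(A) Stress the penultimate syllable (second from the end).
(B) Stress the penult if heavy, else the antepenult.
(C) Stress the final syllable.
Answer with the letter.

A

Rule A → syllable 6 ✓.
Rule B → syllable 5 (observed: 6).
Rule C → syllable 7 (observed: 6).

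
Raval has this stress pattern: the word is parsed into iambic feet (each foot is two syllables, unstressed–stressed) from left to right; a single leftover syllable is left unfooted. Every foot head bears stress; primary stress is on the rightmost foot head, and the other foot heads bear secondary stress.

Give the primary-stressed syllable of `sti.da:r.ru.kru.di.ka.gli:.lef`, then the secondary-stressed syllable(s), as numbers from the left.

Parse left to right into iambic (σˈσ) feet: (sti.ˈda:r) (ru.ˈkru) (di.ˈka) (gli:.ˈlef).
Foot heads (stressed positions): 2, 4, 6, 8.
End Rule Rightmost: primary stress on the rightmost head = syllable 8.
Secondary stress on 2, 4, 6: sti.ˌda:r.ru.ˌkru.di.ˌka.gli:.ˈlef.

primary 8, secondary 2, 4, 6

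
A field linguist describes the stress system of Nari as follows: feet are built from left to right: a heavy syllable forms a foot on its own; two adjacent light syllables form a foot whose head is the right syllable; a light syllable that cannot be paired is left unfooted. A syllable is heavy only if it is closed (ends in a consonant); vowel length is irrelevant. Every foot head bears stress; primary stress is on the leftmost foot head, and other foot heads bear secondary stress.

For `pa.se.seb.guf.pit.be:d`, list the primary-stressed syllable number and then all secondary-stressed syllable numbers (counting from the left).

primary 2, secondary 3, 4, 5, 6

Weights: 1 pa L, 2 se L, 3 seb H, 4 guf H, 5 pit H, 6 be:d H.
Parse left to right (heavy = foot alone; LL = one foot; stranded L unfooted): (pa.ˈse) (ˈseb) (ˈguf) (ˈpit) (ˈbe:d).
Foot heads: 2, 3, 4, 5, 6.
Primary stress on the leftmost head = syllable 2.
Secondary stress on 3, 4, 5, 6: pa.ˈse.ˌseb.ˌguf.ˌpit.ˌbe:d.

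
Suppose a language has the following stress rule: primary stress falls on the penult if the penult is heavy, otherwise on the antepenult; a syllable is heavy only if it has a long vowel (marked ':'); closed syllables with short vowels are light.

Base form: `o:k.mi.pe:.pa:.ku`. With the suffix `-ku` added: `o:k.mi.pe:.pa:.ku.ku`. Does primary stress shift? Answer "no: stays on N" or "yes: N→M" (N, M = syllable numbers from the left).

no: stays on 4

Base `o:k.mi.pe:.pa:.ku` (5 syllables):
  Weights: 3 pe: H, 4 pa: H, 5 ku L.
  The penult (syllable 4, pa:) is heavy, so it takes stress.
  → primary stress on syllable 4.
Suffixed `o:k.mi.pe:.pa:.ku.ku` (6 syllables):
  Weights: 4 pa: H, 5 ku L, 6 ku L.
  The penult (syllable 5, ku) is light, so stress falls on the antepenult (syllable 4, pa:).
  → primary stress on syllable 4.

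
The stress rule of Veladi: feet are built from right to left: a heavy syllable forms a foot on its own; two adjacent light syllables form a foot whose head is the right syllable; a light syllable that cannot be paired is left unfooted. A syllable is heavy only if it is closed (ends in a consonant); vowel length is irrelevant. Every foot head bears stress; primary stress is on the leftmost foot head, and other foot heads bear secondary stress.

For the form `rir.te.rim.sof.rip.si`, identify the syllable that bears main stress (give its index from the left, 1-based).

1

Weights: 1 rir H, 2 te L, 3 rim H, 4 sof H, 5 rip H, 6 si L.
Parse right to left (heavy = foot alone; LL = one foot; stranded L unfooted): (ˈrir) te (ˈrim) (ˈsof) (ˈrip) si.
Foot heads: 1, 3, 4, 5.
Primary stress on the leftmost head = syllable 1.
Primary stress: syllable 1 → ˈrir.te.rim.sof.rip.si.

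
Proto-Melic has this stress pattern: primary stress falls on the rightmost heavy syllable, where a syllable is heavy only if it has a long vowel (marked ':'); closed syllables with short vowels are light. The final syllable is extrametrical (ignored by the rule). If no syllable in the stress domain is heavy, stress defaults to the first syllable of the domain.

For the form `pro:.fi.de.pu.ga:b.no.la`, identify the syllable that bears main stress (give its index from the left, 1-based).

The final syllable (7, la) is extrametrical; the stress domain is syllables 1–6.
Weights: 1 pro: H, 2 fi L, 3 de L, 4 pu L, 5 ga:b H, 6 no L.
Heavy syllables in the domain: 1, 5. The rightmost is syllable 5 (ga:b).
Primary stress: syllable 5 → pro:.fi.de.pu.ˈga:b.no.la.

5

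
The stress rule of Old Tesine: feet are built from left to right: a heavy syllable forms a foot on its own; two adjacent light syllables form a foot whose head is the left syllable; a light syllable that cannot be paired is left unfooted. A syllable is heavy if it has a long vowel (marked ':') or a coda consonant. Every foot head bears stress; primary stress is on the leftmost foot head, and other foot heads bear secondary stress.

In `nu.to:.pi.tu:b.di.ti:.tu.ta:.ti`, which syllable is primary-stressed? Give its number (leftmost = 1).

2

Weights: 1 nu L, 2 to: H, 3 pi L, 4 tu:b H, 5 di L, 6 ti: H, 7 tu L, 8 ta: H, 9 ti L.
Parse left to right (heavy = foot alone; LL = one foot; stranded L unfooted): nu (ˈto:) pi (ˈtu:b) di (ˈti:) tu (ˈta:) ti.
Foot heads: 2, 4, 6, 8.
Primary stress on the leftmost head = syllable 2.
Primary stress: syllable 2 → nu.ˈto:.pi.tu:b.di.ti:.tu.ta:.ti.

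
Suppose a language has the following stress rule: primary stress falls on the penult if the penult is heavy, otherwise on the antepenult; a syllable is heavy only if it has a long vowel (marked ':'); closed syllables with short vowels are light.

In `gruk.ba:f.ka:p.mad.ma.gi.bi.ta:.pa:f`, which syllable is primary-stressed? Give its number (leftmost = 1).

Weights: 7 bi L, 8 ta: H, 9 pa:f H.
The penult (syllable 8, ta:) is heavy, so it takes stress.
Primary stress: syllable 8 → gruk.ba:f.ka:p.mad.ma.gi.bi.ˈta:.pa:f.

8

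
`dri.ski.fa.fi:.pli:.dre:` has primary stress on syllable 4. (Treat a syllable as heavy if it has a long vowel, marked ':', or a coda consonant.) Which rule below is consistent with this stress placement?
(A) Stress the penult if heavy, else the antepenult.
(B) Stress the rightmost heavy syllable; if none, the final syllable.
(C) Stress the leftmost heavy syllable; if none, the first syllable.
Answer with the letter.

Rule A → syllable 5 (observed: 4).
Rule B → syllable 6 (observed: 4).
Rule C → syllable 4 ✓.

C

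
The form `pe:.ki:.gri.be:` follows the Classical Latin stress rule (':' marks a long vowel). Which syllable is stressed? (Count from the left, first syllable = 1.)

2

Classical Latin: stress the penult if heavy (long vowel or closed), else the antepenult.
Weights: 2 ki: H, 3 gri L, 4 be: H.
The penult (syllable 3, gri) is light, so stress falls on the antepenult (syllable 2, ki:).
Stress on syllable 2: pe:.ˈki:.gri.be:.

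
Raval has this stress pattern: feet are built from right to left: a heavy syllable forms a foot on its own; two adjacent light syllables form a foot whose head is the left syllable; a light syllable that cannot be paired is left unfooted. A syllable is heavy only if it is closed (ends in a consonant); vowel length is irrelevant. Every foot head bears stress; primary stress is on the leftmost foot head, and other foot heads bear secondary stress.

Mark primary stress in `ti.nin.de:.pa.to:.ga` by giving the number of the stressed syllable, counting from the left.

2

Weights: 1 ti L, 2 nin H, 3 de: L, 4 pa L, 5 to: L, 6 ga L.
Parse right to left (heavy = foot alone; LL = one foot; stranded L unfooted): ti (ˈnin) (ˈde:.pa) (ˈto:.ga).
Foot heads: 2, 3, 5.
Primary stress on the leftmost head = syllable 2.
Primary stress: syllable 2 → ti.ˈnin.de:.pa.to:.ga.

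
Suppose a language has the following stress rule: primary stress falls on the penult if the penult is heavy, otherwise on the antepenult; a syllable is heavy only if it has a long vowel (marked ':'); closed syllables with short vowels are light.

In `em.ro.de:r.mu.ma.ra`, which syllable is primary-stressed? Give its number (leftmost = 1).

Weights: 4 mu L, 5 ma L, 6 ra L.
The penult (syllable 5, ma) is light, so stress falls on the antepenult (syllable 4, mu).
Primary stress: syllable 4 → em.ro.de:r.ˈmu.ma.ra.

4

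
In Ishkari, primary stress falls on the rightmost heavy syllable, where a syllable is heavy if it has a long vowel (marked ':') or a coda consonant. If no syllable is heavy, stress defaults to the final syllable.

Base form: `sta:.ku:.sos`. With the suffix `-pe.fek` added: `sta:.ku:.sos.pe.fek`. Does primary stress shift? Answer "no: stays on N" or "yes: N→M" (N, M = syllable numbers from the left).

yes: 3→5

Base `sta:.ku:.sos` (3 syllables):
  Weights: 1 sta: H, 2 ku: H, 3 sos H.
  Heavy syllables in the domain: 1, 2, 3. The rightmost is syllable 3 (sos).
  → primary stress on syllable 3.
Suffixed `sta:.ku:.sos.pe.fek` (5 syllables):
  Weights: 1 sta: H, 2 ku: H, 3 sos H, 4 pe L, 5 fek H.
  Heavy syllables in the domain: 1, 2, 3, 5. The rightmost is syllable 5 (fek).
  → primary stress on syllable 5.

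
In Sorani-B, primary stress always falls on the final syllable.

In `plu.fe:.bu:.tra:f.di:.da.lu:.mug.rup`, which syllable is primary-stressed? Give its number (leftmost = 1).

9

The word has 9 syllables; the final syllable is syllable 9 (rup).
Primary stress: syllable 9 → plu.fe:.bu:.tra:f.di:.da.lu:.mug.ˈrup.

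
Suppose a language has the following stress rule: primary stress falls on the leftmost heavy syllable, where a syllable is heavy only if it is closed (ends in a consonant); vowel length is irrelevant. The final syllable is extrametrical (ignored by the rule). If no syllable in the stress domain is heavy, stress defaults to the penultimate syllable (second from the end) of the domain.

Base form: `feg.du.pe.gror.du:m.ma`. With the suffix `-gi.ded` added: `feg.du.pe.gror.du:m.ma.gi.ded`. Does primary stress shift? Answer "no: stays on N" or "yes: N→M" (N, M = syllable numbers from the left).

no: stays on 1

Base `feg.du.pe.gror.du:m.ma` (6 syllables):
  The final syllable (6, ma) is extrametrical; the stress domain is syllables 1–5.
  Weights: 1 feg H, 2 du L, 3 pe L, 4 gror H, 5 du:m H.
  Heavy syllables in the domain: 1, 4, 5. The leftmost is syllable 1 (feg).
  → primary stress on syllable 1.
Suffixed `feg.du.pe.gror.du:m.ma.gi.ded` (8 syllables):
  The final syllable (8, ded) is extrametrical; the stress domain is syllables 1–7.
  Weights: 1 feg H, 2 du L, 3 pe L, 4 gror H, 5 du:m H, 6 ma L, 7 gi L.
  Heavy syllables in the domain: 1, 4, 5. The leftmost is syllable 1 (feg).
  → primary stress on syllable 1.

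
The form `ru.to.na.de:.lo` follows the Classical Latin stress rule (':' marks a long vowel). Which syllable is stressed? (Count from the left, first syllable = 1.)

4

Classical Latin: stress the penult if heavy (long vowel or closed), else the antepenult.
Weights: 3 na L, 4 de: H, 5 lo L.
The penult (syllable 4, de:) is heavy, so it takes stress.
Stress on syllable 4: ru.to.na.ˈde:.lo.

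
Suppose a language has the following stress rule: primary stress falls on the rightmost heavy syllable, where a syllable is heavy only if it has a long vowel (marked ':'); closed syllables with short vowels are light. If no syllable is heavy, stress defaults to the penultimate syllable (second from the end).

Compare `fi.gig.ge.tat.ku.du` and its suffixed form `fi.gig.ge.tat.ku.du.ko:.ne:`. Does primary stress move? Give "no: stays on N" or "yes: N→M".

yes: 5→8

Base `fi.gig.ge.tat.ku.du` (6 syllables):
  Weights: 1 fi L, 2 gig L, 3 ge L, 4 tat L, 5 ku L, 6 du L.
  No heavy syllable in the domain; default to the penultimate syllable (second from the end) = syllable 5.
  → primary stress on syllable 5.
Suffixed `fi.gig.ge.tat.ku.du.ko:.ne:` (8 syllables):
  Weights: 1 fi L, 2 gig L, 3 ge L, 4 tat L, 5 ku L, 6 du L, 7 ko: H, 8 ne: H.
  Heavy syllables in the domain: 7, 8. The rightmost is syllable 8 (ne:).
  → primary stress on syllable 8.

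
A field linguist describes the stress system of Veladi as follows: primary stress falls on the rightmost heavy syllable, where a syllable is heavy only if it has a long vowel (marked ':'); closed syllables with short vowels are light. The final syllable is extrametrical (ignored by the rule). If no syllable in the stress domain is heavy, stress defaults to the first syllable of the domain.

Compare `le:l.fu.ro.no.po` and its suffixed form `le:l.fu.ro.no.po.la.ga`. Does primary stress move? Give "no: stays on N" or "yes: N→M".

no: stays on 1

Base `le:l.fu.ro.no.po` (5 syllables):
  The final syllable (5, po) is extrametrical; the stress domain is syllables 1–4.
  Weights: 1 le:l H, 2 fu L, 3 ro L, 4 no L.
  Heavy syllables in the domain: 1. The rightmost is syllable 1 (le:l).
  → primary stress on syllable 1.
Suffixed `le:l.fu.ro.no.po.la.ga` (7 syllables):
  The final syllable (7, ga) is extrametrical; the stress domain is syllables 1–6.
  Weights: 1 le:l H, 2 fu L, 3 ro L, 4 no L, 5 po L, 6 la L.
  Heavy syllables in the domain: 1. The rightmost is syllable 1 (le:l).
  → primary stress on syllable 1.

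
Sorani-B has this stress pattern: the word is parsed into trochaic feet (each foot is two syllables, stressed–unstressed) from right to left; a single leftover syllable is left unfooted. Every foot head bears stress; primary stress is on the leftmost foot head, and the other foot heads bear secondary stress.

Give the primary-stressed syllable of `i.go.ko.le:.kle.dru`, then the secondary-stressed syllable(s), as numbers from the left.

primary 1, secondary 3, 5

Parse right to left into trochaic (ˈσσ) feet: (ˈi.go) (ˈko.le:) (ˈkle.dru).
Foot heads (stressed positions): 1, 3, 5.
End Rule Leftmost: primary stress on the leftmost head = syllable 1.
Secondary stress on 3, 5: ˈi.go.ˌko.le:.ˌkle.dru.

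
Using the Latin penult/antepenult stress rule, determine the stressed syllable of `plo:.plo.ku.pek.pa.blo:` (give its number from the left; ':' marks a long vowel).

Classical Latin: stress the penult if heavy (long vowel or closed), else the antepenult.
Weights: 4 pek H, 5 pa L, 6 blo: H.
The penult (syllable 5, pa) is light, so stress falls on the antepenult (syllable 4, pek).
Stress on syllable 4: plo:.plo.ku.ˈpek.pa.blo:.

4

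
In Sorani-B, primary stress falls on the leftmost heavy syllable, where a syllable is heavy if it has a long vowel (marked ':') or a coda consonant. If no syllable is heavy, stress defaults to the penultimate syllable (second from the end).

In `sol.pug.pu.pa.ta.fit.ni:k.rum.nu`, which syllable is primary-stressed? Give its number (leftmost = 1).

Weights: 1 sol H, 2 pug H, 3 pu L, 4 pa L, 5 ta L, 6 fit H, 7 ni:k H, 8 rum H, 9 nu L.
Heavy syllables in the domain: 1, 2, 6, 7, 8. The leftmost is syllable 1 (sol).
Primary stress: syllable 1 → ˈsol.pug.pu.pa.ta.fit.ni:k.rum.nu.

1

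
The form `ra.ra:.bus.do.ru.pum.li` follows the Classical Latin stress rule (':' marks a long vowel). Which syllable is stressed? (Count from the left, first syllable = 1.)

6

Classical Latin: stress the penult if heavy (long vowel or closed), else the antepenult.
Weights: 5 ru L, 6 pum H, 7 li L.
The penult (syllable 6, pum) is heavy, so it takes stress.
Stress on syllable 6: ra.ra:.bus.do.ru.ˈpum.li.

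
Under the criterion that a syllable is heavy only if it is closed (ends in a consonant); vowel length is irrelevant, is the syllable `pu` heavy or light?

light

`pu`: short vowel, open (no coda). Open (no coda) → light.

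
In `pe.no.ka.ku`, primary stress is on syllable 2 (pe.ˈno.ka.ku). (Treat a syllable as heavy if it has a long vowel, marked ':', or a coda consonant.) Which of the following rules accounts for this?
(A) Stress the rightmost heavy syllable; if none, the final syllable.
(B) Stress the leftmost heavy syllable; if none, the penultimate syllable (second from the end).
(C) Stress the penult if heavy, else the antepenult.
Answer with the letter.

C

Rule A → syllable 4 (observed: 2).
Rule B → syllable 3 (observed: 2).
Rule C → syllable 2 ✓.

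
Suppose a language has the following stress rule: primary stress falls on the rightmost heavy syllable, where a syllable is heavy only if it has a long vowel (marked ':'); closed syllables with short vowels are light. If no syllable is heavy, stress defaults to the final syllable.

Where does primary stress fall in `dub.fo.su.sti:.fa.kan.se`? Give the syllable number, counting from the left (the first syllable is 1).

Weights: 1 dub L, 2 fo L, 3 su L, 4 sti: H, 5 fa L, 6 kan L, 7 se L.
Heavy syllables in the domain: 4. The rightmost is syllable 4 (sti:).
Primary stress: syllable 4 → dub.fo.su.ˈsti:.fa.kan.se.

4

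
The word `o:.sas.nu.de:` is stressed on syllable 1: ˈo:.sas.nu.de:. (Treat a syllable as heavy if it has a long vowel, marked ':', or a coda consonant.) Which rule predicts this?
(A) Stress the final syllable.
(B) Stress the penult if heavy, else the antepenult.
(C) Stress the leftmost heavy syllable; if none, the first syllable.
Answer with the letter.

C

Rule A → syllable 4 (observed: 1).
Rule B → syllable 2 (observed: 1).
Rule C → syllable 1 ✓.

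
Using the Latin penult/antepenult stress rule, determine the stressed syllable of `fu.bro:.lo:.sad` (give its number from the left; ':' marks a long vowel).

Classical Latin: stress the penult if heavy (long vowel or closed), else the antepenult.
Weights: 2 bro: H, 3 lo: H, 4 sad H.
The penult (syllable 3, lo:) is heavy, so it takes stress.
Stress on syllable 3: fu.bro:.ˈlo:.sad.

3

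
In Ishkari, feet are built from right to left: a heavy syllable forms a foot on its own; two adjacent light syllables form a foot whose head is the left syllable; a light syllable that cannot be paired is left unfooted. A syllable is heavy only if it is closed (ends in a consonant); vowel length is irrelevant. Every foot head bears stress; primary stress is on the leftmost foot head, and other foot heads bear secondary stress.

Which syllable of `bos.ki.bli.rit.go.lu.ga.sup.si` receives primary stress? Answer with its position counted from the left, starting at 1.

1

Weights: 1 bos H, 2 ki L, 3 bli L, 4 rit H, 5 go L, 6 lu L, 7 ga L, 8 sup H, 9 si L.
Parse right to left (heavy = foot alone; LL = one foot; stranded L unfooted): (ˈbos) (ˈki.bli) (ˈrit) go (ˈlu.ga) (ˈsup) si.
Foot heads: 1, 2, 4, 6, 8.
Primary stress on the leftmost head = syllable 1.
Primary stress: syllable 1 → ˈbos.ki.bli.rit.go.lu.ga.sup.si.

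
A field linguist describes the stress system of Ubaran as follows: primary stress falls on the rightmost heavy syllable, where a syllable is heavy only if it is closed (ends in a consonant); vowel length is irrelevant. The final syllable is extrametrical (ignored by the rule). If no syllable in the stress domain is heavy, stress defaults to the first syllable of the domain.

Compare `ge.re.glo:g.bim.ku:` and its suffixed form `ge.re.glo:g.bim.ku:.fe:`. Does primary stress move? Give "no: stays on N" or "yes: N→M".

no: stays on 4

Base `ge.re.glo:g.bim.ku:` (5 syllables):
  The final syllable (5, ku:) is extrametrical; the stress domain is syllables 1–4.
  Weights: 1 ge L, 2 re L, 3 glo:g H, 4 bim H.
  Heavy syllables in the domain: 3, 4. The rightmost is syllable 4 (bim).
  → primary stress on syllable 4.
Suffixed `ge.re.glo:g.bim.ku:.fe:` (6 syllables):
  The final syllable (6, fe:) is extrametrical; the stress domain is syllables 1–5.
  Weights: 1 ge L, 2 re L, 3 glo:g H, 4 bim H, 5 ku: L.
  Heavy syllables in the domain: 3, 4. The rightmost is syllable 4 (bim).
  → primary stress on syllable 4.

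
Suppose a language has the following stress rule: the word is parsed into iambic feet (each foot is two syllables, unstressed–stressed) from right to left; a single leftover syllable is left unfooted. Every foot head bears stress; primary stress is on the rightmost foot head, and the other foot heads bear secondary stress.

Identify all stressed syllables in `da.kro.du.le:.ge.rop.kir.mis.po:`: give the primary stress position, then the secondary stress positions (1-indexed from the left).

Parse right to left into iambic (σˈσ) feet: da (kro.ˈdu) (le:.ˈge) (rop.ˈkir) (mis.ˈpo:). Syllable 1 is left unfooted.
Foot heads (stressed positions): 3, 5, 7, 9.
End Rule Rightmost: primary stress on the rightmost head = syllable 9.
Secondary stress on 3, 5, 7: da.kro.ˌdu.le:.ˌge.rop.ˌkir.mis.ˈpo:.

primary 9, secondary 3, 5, 7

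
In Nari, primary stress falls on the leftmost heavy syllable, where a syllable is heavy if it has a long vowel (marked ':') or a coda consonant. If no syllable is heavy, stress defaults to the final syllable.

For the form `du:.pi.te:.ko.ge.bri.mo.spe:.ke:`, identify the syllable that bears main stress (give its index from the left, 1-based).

1

Weights: 1 du: H, 2 pi L, 3 te: H, 4 ko L, 5 ge L, 6 bri L, 7 mo L, 8 spe: H, 9 ke: H.
Heavy syllables in the domain: 1, 3, 8, 9. The leftmost is syllable 1 (du:).
Primary stress: syllable 1 → ˈdu:.pi.te:.ko.ge.bri.mo.spe:.ke:.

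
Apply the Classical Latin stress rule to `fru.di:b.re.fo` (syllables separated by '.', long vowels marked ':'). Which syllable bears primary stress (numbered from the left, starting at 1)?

Classical Latin: stress the penult if heavy (long vowel or closed), else the antepenult.
Weights: 2 di:b H, 3 re L, 4 fo L.
The penult (syllable 3, re) is light, so stress falls on the antepenult (syllable 2, di:b).
Stress on syllable 2: fru.ˈdi:b.re.fo.

2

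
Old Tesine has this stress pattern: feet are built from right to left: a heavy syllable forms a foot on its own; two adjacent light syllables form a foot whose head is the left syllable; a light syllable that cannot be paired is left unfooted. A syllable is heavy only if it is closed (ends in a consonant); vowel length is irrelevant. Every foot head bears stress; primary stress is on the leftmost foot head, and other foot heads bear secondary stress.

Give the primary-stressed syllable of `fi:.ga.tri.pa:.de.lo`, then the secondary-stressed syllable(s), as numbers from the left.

primary 1, secondary 3, 5

Weights: 1 fi: L, 2 ga L, 3 tri L, 4 pa: L, 5 de L, 6 lo L.
Parse right to left (heavy = foot alone; LL = one foot; stranded L unfooted): (ˈfi:.ga) (ˈtri.pa:) (ˈde.lo).
Foot heads: 1, 3, 5.
Primary stress on the leftmost head = syllable 1.
Secondary stress on 3, 5: ˈfi:.ga.ˌtri.pa:.ˌde.lo.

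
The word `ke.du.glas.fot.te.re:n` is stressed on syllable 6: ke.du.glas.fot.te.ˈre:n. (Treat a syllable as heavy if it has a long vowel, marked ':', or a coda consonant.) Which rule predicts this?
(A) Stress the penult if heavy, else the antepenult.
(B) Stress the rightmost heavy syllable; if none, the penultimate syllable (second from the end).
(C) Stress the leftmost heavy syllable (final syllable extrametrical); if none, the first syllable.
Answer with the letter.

Rule A → syllable 4 (observed: 6).
Rule B → syllable 6 ✓.
Rule C → syllable 3 (observed: 6).

B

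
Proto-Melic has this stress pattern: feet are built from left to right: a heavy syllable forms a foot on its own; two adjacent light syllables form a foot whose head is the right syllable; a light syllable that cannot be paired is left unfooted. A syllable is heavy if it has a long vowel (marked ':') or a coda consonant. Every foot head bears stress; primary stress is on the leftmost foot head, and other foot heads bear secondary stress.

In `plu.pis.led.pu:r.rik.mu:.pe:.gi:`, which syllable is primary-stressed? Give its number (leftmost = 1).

2

Weights: 1 plu L, 2 pis H, 3 led H, 4 pu:r H, 5 rik H, 6 mu: H, 7 pe: H, 8 gi: H.
Parse left to right (heavy = foot alone; LL = one foot; stranded L unfooted): plu (ˈpis) (ˈled) (ˈpu:r) (ˈrik) (ˈmu:) (ˈpe:) (ˈgi:).
Foot heads: 2, 3, 4, 5, 6, 7, 8.
Primary stress on the leftmost head = syllable 2.
Primary stress: syllable 2 → plu.ˈpis.led.pu:r.rik.mu:.pe:.gi:.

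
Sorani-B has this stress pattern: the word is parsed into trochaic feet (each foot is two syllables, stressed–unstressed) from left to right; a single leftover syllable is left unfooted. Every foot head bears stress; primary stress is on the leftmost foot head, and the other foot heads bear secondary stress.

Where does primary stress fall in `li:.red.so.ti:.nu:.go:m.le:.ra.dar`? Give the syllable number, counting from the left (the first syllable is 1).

1

Parse left to right into trochaic (ˈσσ) feet: (ˈli:.red) (ˈso.ti:) (ˈnu:.go:m) (ˈle:.ra) dar. Syllable 9 is left unfooted.
Foot heads (stressed positions): 1, 3, 5, 7.
End Rule Leftmost: primary stress on the leftmost head = syllable 1.
Primary stress: syllable 1 → ˈli:.red.so.ti:.nu:.go:m.le:.ra.dar.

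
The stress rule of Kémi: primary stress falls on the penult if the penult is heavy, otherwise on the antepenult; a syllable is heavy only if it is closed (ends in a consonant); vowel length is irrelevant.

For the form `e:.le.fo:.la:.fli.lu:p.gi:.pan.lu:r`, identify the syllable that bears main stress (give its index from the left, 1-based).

Weights: 7 gi: L, 8 pan H, 9 lu:r H.
The penult (syllable 8, pan) is heavy, so it takes stress.
Primary stress: syllable 8 → e:.le.fo:.la:.fli.lu:p.gi:.ˈpan.lu:r.

8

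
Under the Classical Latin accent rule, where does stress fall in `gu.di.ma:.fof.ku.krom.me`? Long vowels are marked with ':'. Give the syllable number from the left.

Classical Latin: stress the penult if heavy (long vowel or closed), else the antepenult.
Weights: 5 ku L, 6 krom H, 7 me L.
The penult (syllable 6, krom) is heavy, so it takes stress.
Stress on syllable 6: gu.di.ma:.fof.ku.ˈkrom.me.

6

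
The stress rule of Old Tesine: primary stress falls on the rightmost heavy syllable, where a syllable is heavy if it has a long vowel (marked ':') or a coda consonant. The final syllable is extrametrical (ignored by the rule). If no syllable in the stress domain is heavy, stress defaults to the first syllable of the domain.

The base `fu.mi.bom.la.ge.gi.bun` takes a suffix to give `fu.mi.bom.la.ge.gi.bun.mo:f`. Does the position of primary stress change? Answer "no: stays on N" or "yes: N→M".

yes: 3→7

Base `fu.mi.bom.la.ge.gi.bun` (7 syllables):
  The final syllable (7, bun) is extrametrical; the stress domain is syllables 1–6.
  Weights: 1 fu L, 2 mi L, 3 bom H, 4 la L, 5 ge L, 6 gi L.
  Heavy syllables in the domain: 3. The rightmost is syllable 3 (bom).
  → primary stress on syllable 3.
Suffixed `fu.mi.bom.la.ge.gi.bun.mo:f` (8 syllables):
  The final syllable (8, mo:f) is extrametrical; the stress domain is syllables 1–7.
  Weights: 1 fu L, 2 mi L, 3 bom H, 4 la L, 5 ge L, 6 gi L, 7 bun H.
  Heavy syllables in the domain: 3, 7. The rightmost is syllable 7 (bun).
  → primary stress on syllable 7.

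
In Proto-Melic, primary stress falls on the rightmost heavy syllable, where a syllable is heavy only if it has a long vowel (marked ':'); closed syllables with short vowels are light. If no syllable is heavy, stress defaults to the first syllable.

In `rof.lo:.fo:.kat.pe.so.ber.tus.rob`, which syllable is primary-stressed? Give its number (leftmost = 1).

Weights: 1 rof L, 2 lo: H, 3 fo: H, 4 kat L, 5 pe L, 6 so L, 7 ber L, 8 tus L, 9 rob L.
Heavy syllables in the domain: 2, 3. The rightmost is syllable 3 (fo:).
Primary stress: syllable 3 → rof.lo:.ˈfo:.kat.pe.so.ber.tus.rob.

3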